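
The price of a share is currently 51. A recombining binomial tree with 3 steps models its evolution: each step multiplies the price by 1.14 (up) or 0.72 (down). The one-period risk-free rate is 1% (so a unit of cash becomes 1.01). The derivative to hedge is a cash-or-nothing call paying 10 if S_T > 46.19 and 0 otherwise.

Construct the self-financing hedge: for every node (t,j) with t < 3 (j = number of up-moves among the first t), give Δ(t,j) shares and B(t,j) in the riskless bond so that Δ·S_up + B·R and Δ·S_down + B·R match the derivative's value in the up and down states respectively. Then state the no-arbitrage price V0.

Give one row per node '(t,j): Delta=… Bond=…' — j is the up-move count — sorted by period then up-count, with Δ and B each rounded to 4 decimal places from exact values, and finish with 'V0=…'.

(0,0): Delta=0.1956 Bond=-2.4846
(1,0): Delta=0.4433 Bond=-11.6035
(1,1): Delta=0.1255 Bond=1.5671
(2,0): Delta=0.0000 Bond=0.0000
(2,1): Delta=0.5688 Bond=-16.9731
(2,2): Delta=0.0000 Bond=9.9010
V0=7.4919

Since d<R<u, set p* = (R−d)/(u−d) = 0.6905; price each node as the discounted p*-expectation of its children.
Terminal payoffs: V(3,0)=0.0000, V(3,1)=0.0000, V(3,2)=10.0000, V(3,3)=10.0000
Node (2,0) S=26.4384: V=(p*·0.0000+(1−p*)·0.0000)/1.01=0.0000; Δ=(0.0000−0.0000)/(30.1398−19.0356)=0.0000; B=V−Δ·S=0.0000
Node (2,1) S=41.8608: V=(p*·10.0000+(1−p*)·0.0000)/1.01=6.8364; Δ=(10.0000−0.0000)/(47.7213−30.1398)=0.5688; B=V−Δ·S=-16.9731
Node (2,2) S=66.2796: V=(p*·10.0000+(1−p*)·10.0000)/1.01=9.9010; Δ=(10.0000−10.0000)/(75.5587−47.7213)=0.0000; B=V−Δ·S=9.9010
Node (1,0) S=36.7200: V=(p*·6.8364+(1−p*)·0.0000)/1.01=4.6736; Δ=(6.8364−0.0000)/(41.8608−26.4384)=0.4433; B=V−Δ·S=-11.6035
Node (1,1) S=58.1400: V=(p*·9.9010+(1−p*)·6.8364)/1.01=8.8638; Δ=(9.9010−6.8364)/(66.2796−41.8608)=0.1255; B=V−Δ·S=1.5671
Node (0,0) S=51.0000: V=(p*·8.8638+(1−p*)·4.6736)/1.01=7.4919; Δ=(8.8638−4.6736)/(58.1400−36.7200)=0.1956; B=V−Δ·S=-2.4846
Each (Δ,B) replicates both successor values, so the strategy is self-financing and V0 is arbitrage-free.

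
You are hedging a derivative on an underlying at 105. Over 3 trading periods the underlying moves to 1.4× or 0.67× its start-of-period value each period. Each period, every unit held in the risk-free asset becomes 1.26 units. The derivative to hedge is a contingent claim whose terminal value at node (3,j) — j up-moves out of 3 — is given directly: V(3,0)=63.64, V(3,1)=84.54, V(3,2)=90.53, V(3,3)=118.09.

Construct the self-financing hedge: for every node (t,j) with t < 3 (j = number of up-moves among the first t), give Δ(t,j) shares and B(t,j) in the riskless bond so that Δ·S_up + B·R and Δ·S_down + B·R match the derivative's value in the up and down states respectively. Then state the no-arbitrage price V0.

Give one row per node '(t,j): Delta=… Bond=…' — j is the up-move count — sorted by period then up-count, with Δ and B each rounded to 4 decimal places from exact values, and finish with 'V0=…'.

The replicating-portfolio and risk-neutral prices coincide; use p* = (1.26−0.67)/(1.4−0.67) = 0.8082 for the latter.
Terminal values V(3,·): V(3,0)=63.6400, V(3,1)=84.5400, V(3,2)=90.5300, V(3,3)=118.0900
Node (2,0) S=47.1345: V=(p*·84.5400+(1−p*)·63.6400)/1.26=63.9141; Δ=(84.5400−63.6400)/(65.9883−31.5801)=0.6074; B=V−Δ·S=35.2840
Node (2,1) S=98.4900: V=(p*·90.5300+(1−p*)·84.5400)/1.26=70.9375; Δ=(90.5300−84.5400)/(137.8860−65.9883)=0.0833; B=V−Δ·S=62.7320
Node (2,2) S=205.8000: V=(p*·118.0900+(1−p*)·90.5300)/1.26=89.5274; Δ=(118.0900−90.5300)/(288.1200−137.8860)=0.1834; B=V−Δ·S=51.7740
Node (1,0) S=70.3500: V=(p*·70.9375+(1−p*)·63.9141)/1.26=55.2306; Δ=(70.9375−63.9141)/(98.4900−47.1345)=0.1368; B=V−Δ·S=45.6095
Node (1,1) S=147.0000: V=(p*·89.5274+(1−p*)·70.9375)/1.26=68.2240; Δ=(89.5274−70.9375)/(205.8000−98.4900)=0.1732; B=V−Δ·S=42.7583
Node (0,0) S=105.0000: V=(p*·68.2240+(1−p*)·55.2306)/1.26=52.1683; Δ=(68.2240−55.2306)/(147.0000−70.3500)=0.1695; B=V−Δ·S=34.3692
Self-financing check: at every node Δ·S+B equals the discounted successor values.

(0,0): Delta=0.1695 Bond=34.3692
(1,0): Delta=0.1368 Bond=45.6095
(1,1): Delta=0.1732 Bond=42.7583
(2,0): Delta=0.6074 Bond=35.2840
(2,1): Delta=0.0833 Bond=62.7320
(2,2): Delta=0.1834 Bond=51.7740
V0=52.1683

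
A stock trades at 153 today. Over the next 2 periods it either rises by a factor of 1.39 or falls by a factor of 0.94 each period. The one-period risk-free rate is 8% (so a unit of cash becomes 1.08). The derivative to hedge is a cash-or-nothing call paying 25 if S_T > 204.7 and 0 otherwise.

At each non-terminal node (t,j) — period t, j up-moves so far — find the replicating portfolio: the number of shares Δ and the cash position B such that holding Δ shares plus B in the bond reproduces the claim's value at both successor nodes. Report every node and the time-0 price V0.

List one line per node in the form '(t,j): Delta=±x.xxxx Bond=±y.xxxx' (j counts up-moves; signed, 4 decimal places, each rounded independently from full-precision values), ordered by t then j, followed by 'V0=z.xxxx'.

(0,0): Delta=0.1046 Bond=-13.9291
(1,0): Delta=0.0000 Bond=0.0000
(1,1): Delta=0.2612 Bond=-48.3539
V0=2.0745

Since d<R<u, set p* = (R−d)/(u−d) = 0.3111; price each node as the discounted p*-expectation of its children.
Payoff layer (t=2): V(2,0)=0.0000, V(2,1)=0.0000, V(2,2)=25.0000
(1,0): S=143.8200. Δ = (V_up−V_dn)/(S_up−S_dn) = (0.0000−0.0000)/(199.9098−135.1908) = 0.0000. V = [p*·0.0000 + (1−p*)·0.0000]/1.08 = 0.0000. B = V − Δ·S = 0.0000.
(1,1): S=212.6700. Δ = (V_up−V_dn)/(S_up−S_dn) = (25.0000−0.0000)/(295.6113−199.9098) = 0.2612. V = [p*·25.0000 + (1−p*)·0.0000]/1.08 = 7.2016. B = V − Δ·S = -48.3539.
(0,0): S=153.0000. Δ = (V_up−V_dn)/(S_up−S_dn) = (7.2016−0.0000)/(212.6700−143.8200) = 0.1046. V = [p*·7.2016 + (1−p*)·0.0000]/1.08 = 2.0745. B = V − Δ·S = -13.9291.
Self-financing check: at every node Δ·S+B equals the discounted successor values.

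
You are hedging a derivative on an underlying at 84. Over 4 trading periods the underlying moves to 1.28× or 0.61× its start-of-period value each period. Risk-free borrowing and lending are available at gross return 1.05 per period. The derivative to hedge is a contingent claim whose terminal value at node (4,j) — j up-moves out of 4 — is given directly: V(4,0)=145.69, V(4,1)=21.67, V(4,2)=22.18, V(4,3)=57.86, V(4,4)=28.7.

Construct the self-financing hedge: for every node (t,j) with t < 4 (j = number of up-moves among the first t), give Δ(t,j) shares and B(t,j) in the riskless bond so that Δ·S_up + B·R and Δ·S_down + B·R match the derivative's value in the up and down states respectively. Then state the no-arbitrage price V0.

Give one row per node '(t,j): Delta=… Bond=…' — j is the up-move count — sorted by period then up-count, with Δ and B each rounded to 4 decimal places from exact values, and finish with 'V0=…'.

(0,0): Delta=0.0413 Bond=28.5599
(1,0): Delta=0.0265 Bond=30.7455
(1,1): Delta=0.0450 Bond=29.5918
(2,0): Delta=-1.9209 Bond=93.1524
(2,1): Delta=0.5116 Bond=0.4646
(2,2): Delta=-0.0713 Bond=47.0704
(3,0): Delta=-9.7084 Bond=246.2893
(3,1): Delta=0.0190 Bond=20.1959
(3,2): Delta=0.6343 Bond=-9.8141
(3,3): Delta=-0.2471 Bond=80.3892
V0=32.0278

The replicating-portfolio and risk-neutral prices coincide; use p* = (1.05−0.61)/(1.28−0.61) = 0.6567 for the latter.
At expiry t=4: V(4,0)=145.6900, V(4,1)=21.6700, V(4,2)=22.1800, V(4,3)=57.8600, V(4,4)=28.7000
  t=3,j=0: stock 19.0664 → up 24.4050 (V=21.6700), down 11.6305 (V=145.6900). Price 61.1848; hedge Δ=-9.7084, bond B=246.2893.
  t=3,j=1: stock 40.0082 → up 51.2105 (V=22.1800), down 24.4050 (V=21.6700). Price 20.9571; hedge Δ=0.0190, bond B=20.1959.
  t=3,j=2: stock 83.9516 → up 107.4581 (V=57.8600), down 51.2105 (V=22.1800). Price 43.4397; hedge Δ=0.6343, bond B=-9.8141.
  t=3,j=3: stock 176.1608 → up 225.4858 (V=28.7000), down 107.4581 (V=57.8600). Price 36.8668; hedge Δ=-0.2471, bond B=80.3892.
  t=2,j=0: stock 31.2564 → up 40.0082 (V=20.9571), down 19.0664 (V=61.1848). Price 33.1110; hedge Δ=-1.9209, bond B=93.1524.
  t=2,j=1: stock 65.5872 → up 83.9516 (V=43.4397), down 40.0082 (V=20.9571). Price 34.0207; hedge Δ=0.5116, bond B=0.4646.
  t=2,j=2: stock 137.6256 → up 176.1608 (V=36.8668), down 83.9516 (V=43.4397). Price 37.2602; hedge Δ=-0.0713, bond B=47.0704.
  t=1,j=0: stock 51.2400 → up 65.5872 (V=34.0207), down 31.2564 (V=33.1110). Price 32.1033; hedge Δ=0.0265, bond B=30.7455.
  t=1,j=1: stock 107.5200 → up 137.6256 (V=37.2602), down 65.5872 (V=34.0207). Price 34.4268; hedge Δ=0.0450, bond B=29.5918.
  t=0,j=0: stock 84.0000 → up 107.5200 (V=34.4268), down 51.2400 (V=32.1033). Price 32.0278; hedge Δ=0.0413, bond B=28.5599.
Root portfolio cost Δ·84+B reproduces V0=32.0278.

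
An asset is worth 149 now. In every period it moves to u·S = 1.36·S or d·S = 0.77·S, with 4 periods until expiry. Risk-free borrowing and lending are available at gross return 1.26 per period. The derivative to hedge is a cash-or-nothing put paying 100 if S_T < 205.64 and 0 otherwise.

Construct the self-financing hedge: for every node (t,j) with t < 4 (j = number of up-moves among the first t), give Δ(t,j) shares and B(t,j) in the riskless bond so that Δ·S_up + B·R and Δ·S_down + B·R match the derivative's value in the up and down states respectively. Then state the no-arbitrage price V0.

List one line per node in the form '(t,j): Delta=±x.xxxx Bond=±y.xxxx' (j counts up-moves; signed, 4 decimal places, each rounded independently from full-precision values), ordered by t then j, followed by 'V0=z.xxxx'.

(0,0): Delta=-0.1994 Bond=35.1076
(1,0): Delta=-0.6418 Bond=94.9909
(1,1): Delta=-0.1483 Bond=33.8773
(2,0): Delta=0.0000 Bond=62.9882
(2,1): Delta=-0.7160 Bond=131.2600
(2,2): Delta=-0.0827 Bond=24.6090
(3,0): Delta=0.0000 Bond=79.3651
(3,1): Delta=0.0000 Bond=79.3651
(3,2): Delta=-0.7987 Bond=182.9432
(3,3): Delta=0.0000 Bond=0.0000
V0=5.3914

The replicating-portfolio and risk-neutral prices coincide; use p* = (1.26−0.77)/(1.36−0.77) = 0.8305 for the latter.
Payoff layer (t=4): V(4,0)=100.0000, V(4,1)=100.0000, V(4,2)=100.0000, V(4,3)=0.0000, V(4,4)=0.0000
  t=3,j=0: stock 68.0234 → up 92.5118 (V=100.0000), down 52.3780 (V=100.0000). Price 79.3651; hedge Δ=0.0000, bond B=79.3651.
  t=3,j=1: stock 120.1453 → up 163.3975 (V=100.0000), down 92.5118 (V=100.0000). Price 79.3651; hedge Δ=0.0000, bond B=79.3651.
  t=3,j=2: stock 212.2046 → up 288.5983 (V=0.0000), down 163.3975 (V=100.0000). Price 13.4517; hedge Δ=-0.7987, bond B=182.9432.
  t=3,j=3: stock 374.8029 → up 509.7320 (V=0.0000), down 288.5983 (V=0.0000). Price 0.0000; hedge Δ=0.0000, bond B=0.0000.
  t=2,j=0: stock 88.3421 → up 120.1453 (V=79.3651), down 68.0234 (V=79.3651). Price 62.9882; hedge Δ=0.0000, bond B=62.9882.
  t=2,j=1: stock 156.0328 → up 212.2046 (V=13.4517), down 120.1453 (V=79.3651). Price 19.5424; hedge Δ=-0.7160, bond B=131.2600.
  t=2,j=2: stock 275.5904 → up 374.8029 (V=0.0000), down 212.2046 (V=13.4517). Price 1.8095; hedge Δ=-0.0827, bond B=24.6090.
  t=1,j=0: stock 114.7300 → up 156.0328 (V=19.5424), down 88.3421 (V=62.9882). Price 21.3541; hedge Δ=-0.6418, bond B=94.9909.
  t=1,j=1: stock 202.6400 → up 275.5904 (V=1.8095), down 156.0328 (V=19.5424). Price 3.8215; hedge Δ=-0.1483, bond B=33.8773.
  t=0,j=0: stock 149.0000 → up 202.6400 (V=3.8215), down 114.7300 (V=21.3541). Price 5.3914; hedge Δ=-0.1994, bond B=35.1076.
Each (Δ,B) replicates both successor values, so the strategy is self-financing and V0 is arbitrage-free.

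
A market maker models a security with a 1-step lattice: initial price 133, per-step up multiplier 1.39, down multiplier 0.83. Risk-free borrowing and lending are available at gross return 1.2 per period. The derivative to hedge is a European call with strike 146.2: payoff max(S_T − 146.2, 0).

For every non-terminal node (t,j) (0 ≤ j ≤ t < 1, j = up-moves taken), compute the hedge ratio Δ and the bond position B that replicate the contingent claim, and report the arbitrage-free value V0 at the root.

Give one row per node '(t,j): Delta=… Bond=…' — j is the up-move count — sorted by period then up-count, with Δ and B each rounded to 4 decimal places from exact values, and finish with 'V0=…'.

(0,0): Delta=0.5192 Bond=-47.7621
V0=21.2915

No-arbitrage ⇒ martingale measure with p* = (R−d)/(u−d) = 0.6607.
Payoff layer (t=1): V(1,0)=0.0000, V(1,1)=38.6700
Node (0,0) S=133.0000: V=(p*·38.6700+(1−p*)·0.0000)/1.2=21.2915; Δ=(38.6700−0.0000)/(184.8700−110.3900)=0.5192; B=V−Δ·S=-47.7621
Check: Δ(0,0)·S0 + B(0,0) = 21.2915 = V0.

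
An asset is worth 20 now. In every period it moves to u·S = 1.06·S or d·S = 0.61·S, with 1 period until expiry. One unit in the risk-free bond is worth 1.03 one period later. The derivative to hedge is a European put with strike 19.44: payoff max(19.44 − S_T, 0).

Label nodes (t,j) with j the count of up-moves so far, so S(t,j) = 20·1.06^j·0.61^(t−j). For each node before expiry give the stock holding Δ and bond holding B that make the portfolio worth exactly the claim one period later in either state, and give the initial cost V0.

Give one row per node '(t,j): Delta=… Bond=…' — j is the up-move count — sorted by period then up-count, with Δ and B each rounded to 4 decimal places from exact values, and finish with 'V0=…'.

Under the risk-neutral measure, an up-move has probability p* = (R−d)/(u−d) = 0.9333 and values discount at R = 1.03.
Terminal values V(1,·): V(1,0)=7.2400, V(1,1)=0.0000
Node (0,0) S=20.0000: V=(p*·0.0000+(1−p*)·7.2400)/1.03=0.4686; Δ=(0.0000−7.2400)/(21.2000−12.2000)=-0.8044; B=V−Δ·S=16.5575
Self-financing check: at every node Δ·S+B equals the discounted successor values.

(0,0): Delta=-0.8044 Bond=16.5575
V0=0.4686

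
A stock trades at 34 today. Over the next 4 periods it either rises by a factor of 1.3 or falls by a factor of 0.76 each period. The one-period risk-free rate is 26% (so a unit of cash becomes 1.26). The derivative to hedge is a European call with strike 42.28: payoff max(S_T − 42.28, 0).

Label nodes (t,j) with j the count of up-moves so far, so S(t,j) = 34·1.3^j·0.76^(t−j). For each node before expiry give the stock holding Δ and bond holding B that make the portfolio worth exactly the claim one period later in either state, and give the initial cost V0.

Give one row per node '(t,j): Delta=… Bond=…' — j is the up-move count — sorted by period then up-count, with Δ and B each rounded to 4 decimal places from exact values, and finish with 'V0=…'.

(0,0): Delta=0.9470 Bond=-14.8578
(1,0): Delta=0.5608 Bond=-8.7406
(1,1): Delta=0.9651 Bond=-19.5192
(2,0): Delta=0.0000 Bond=0.0000
(2,1): Delta=0.5870 Bond=-11.8943
(2,2): Delta=0.9828 Bond=-25.6102
(3,0): Delta=0.0000 Bond=0.0000
(3,1): Delta=0.0000 Bond=0.0000
(3,2): Delta=0.6145 Bond=-16.1857
(3,3): Delta=1.0000 Bond=-33.5556
V0=17.3412

Since d<R<u, set p* = (R−d)/(u−d) = 0.9259; price each node as the discounted p*-expectation of its children.
Terminal payoffs: V(4,0)=0.0000, V(4,1)=0.0000, V(4,2)=0.0000, V(4,3)=14.4905, V(4,4)=54.8274
(3,0): S=14.9252. Δ = (V_up−V_dn)/(S_up−S_dn) = (0.0000−0.0000)/(19.4027−11.3431) = 0.0000. V = [p*·0.0000 + (1−p*)·0.0000]/1.26 = 0.0000. B = V − Δ·S = 0.0000.
(3,1): S=25.5299. Δ = (V_up−V_dn)/(S_up−S_dn) = (0.0000−0.0000)/(33.1889−19.4027) = 0.0000. V = [p*·0.0000 + (1−p*)·0.0000]/1.26 = 0.0000. B = V − Δ·S = 0.0000.
(3,2): S=43.6696. Δ = (V_up−V_dn)/(S_up−S_dn) = (14.4905−0.0000)/(56.7705−33.1889) = 0.6145. V = [p*·14.4905 + (1−p*)·0.0000]/1.26 = 10.6485. B = V − Δ·S = -16.1857.
(3,3): S=74.6980. Δ = (V_up−V_dn)/(S_up−S_dn) = (54.8274−14.4905)/(97.1074−56.7705) = 1.0000. V = [p*·54.8274 + (1−p*)·14.4905]/1.26 = 41.1424. B = V − Δ·S = -33.5556.
(2,0): S=19.6384. Δ = (V_up−V_dn)/(S_up−S_dn) = (0.0000−0.0000)/(25.5299−14.9252) = 0.0000. V = [p*·0.0000 + (1−p*)·0.0000]/1.26 = 0.0000. B = V − Δ·S = 0.0000.
(2,1): S=33.5920. Δ = (V_up−V_dn)/(S_up−S_dn) = (10.6485−0.0000)/(43.6696−25.5299) = 0.5870. V = [p*·10.6485 + (1−p*)·0.0000]/1.26 = 7.8252. B = V − Δ·S = -11.8943.
(2,2): S=57.4600. Δ = (V_up−V_dn)/(S_up−S_dn) = (41.1424−10.6485)/(74.6980−43.6696) = 0.9828. V = [p*·41.1424 + (1−p*)·10.6485]/1.26 = 30.8600. B = V − Δ·S = -25.6102.
(1,0): S=25.8400. Δ = (V_up−V_dn)/(S_up−S_dn) = (7.8252−0.0000)/(33.5920−19.6384) = 0.5608. V = [p*·7.8252 + (1−p*)·0.0000]/1.26 = 5.7504. B = V − Δ·S = -8.7406.
(1,1): S=44.2000. Δ = (V_up−V_dn)/(S_up−S_dn) = (30.8600−7.8252)/(57.4600−33.5920) = 0.9651. V = [p*·30.8600 + (1−p*)·7.8252]/1.26 = 23.1379. B = V − Δ·S = -19.5192.
(0,0): S=34.0000. Δ = (V_up−V_dn)/(S_up−S_dn) = (23.1379−5.7504)/(44.2000−25.8400) = 0.9470. V = [p*·23.1379 + (1−p*)·5.7504]/1.26 = 17.3412. B = V − Δ·S = -14.8578.
Each (Δ,B) replicates both successor values, so the strategy is self-financing and V0 is arbitrage-free.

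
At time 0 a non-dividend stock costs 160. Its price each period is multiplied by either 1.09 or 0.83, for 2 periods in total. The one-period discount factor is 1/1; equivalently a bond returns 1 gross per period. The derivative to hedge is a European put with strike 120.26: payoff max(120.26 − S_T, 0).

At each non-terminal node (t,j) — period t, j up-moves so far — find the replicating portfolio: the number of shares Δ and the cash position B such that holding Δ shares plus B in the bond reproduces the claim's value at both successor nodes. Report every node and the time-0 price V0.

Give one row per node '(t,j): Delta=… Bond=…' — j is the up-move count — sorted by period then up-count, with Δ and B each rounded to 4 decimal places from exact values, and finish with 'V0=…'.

(0,0): Delta=-0.0835 Bond=14.5641
(1,0): Delta=-0.2907 Bond=42.0740
(1,1): Delta=0.0000 Bond=0.0000
V0=1.2025

The replicating-portfolio and risk-neutral prices coincide; use p* = (1−0.83)/(1.09−0.83) = 0.6538 for the latter.
Payoff layer (t=2): V(2,0)=10.0360, V(2,1)=0.0000, V(2,2)=0.0000
Node (1,0) S=132.8000: V=(p*·0.0000+(1−p*)·10.0360)/1=3.4740; Δ=(0.0000−10.0360)/(144.7520−110.2240)=-0.2907; B=V−Δ·S=42.0740
Node (1,1) S=174.4000: V=(p*·0.0000+(1−p*)·0.0000)/1=0.0000; Δ=(0.0000−0.0000)/(190.0960−144.7520)=0.0000; B=V−Δ·S=0.0000
Node (0,0) S=160.0000: V=(p*·0.0000+(1−p*)·3.4740)/1=1.2025; Δ=(0.0000−3.4740)/(174.4000−132.8000)=-0.0835; B=V−Δ·S=14.5641
The time-0 hedge costs 1.2025, which is the no-arbitrage price.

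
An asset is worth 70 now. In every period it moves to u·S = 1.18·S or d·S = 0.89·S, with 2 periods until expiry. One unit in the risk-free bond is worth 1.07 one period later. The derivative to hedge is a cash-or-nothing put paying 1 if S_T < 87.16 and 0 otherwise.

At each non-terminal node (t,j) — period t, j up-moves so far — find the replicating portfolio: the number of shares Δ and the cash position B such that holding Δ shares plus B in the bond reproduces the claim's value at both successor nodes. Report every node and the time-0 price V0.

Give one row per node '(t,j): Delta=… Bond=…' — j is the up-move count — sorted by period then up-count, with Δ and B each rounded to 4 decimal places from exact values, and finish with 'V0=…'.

(0,0): Delta=-0.0286 Bond=2.5372
(1,0): Delta=0.0000 Bond=0.9346
(1,1): Delta=-0.0417 Bond=3.8028
V0=0.5369

No-arbitrage ⇒ martingale measure with p* = (R−d)/(u−d) = 0.6207.
At expiry t=2: V(2,0)=1.0000, V(2,1)=1.0000, V(2,2)=0.0000
Node (1,0) S=62.3000: V=(p*·1.0000+(1−p*)·1.0000)/1.07=0.9346; Δ=(1.0000−1.0000)/(73.5140−55.4470)=0.0000; B=V−Δ·S=0.9346
Node (1,1) S=82.6000: V=(p*·0.0000+(1−p*)·1.0000)/1.07=0.3545; Δ=(0.0000−1.0000)/(97.4680−73.5140)=-0.0417; B=V−Δ·S=3.8028
Node (0,0) S=70.0000: V=(p*·0.3545+(1−p*)·0.9346)/1.07=0.5369; Δ=(0.3545−0.9346)/(82.6000−62.3000)=-0.0286; B=V−Δ·S=2.5372
Self-financing check: at every node Δ·S+B equals the discounted successor values.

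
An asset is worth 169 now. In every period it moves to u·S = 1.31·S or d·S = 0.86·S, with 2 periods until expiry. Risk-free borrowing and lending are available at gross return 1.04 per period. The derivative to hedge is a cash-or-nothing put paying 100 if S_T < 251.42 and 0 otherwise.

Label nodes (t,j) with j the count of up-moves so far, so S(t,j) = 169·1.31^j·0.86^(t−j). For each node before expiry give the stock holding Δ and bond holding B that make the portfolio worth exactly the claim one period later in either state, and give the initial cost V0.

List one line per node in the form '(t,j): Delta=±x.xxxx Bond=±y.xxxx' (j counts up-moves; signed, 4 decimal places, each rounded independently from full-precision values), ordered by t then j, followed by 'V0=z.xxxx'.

(0,0): Delta=-0.5057 Bond=163.1328
(1,0): Delta=0.0000 Bond=96.1538
(1,1): Delta=-1.0038 Bond=279.9145
V0=77.6627

Risk-neutral probability p* = (R−d)/(u−d) = (1.04−0.86)/(1.31−0.86) = 0.4000.
Terminal payoffs: V(2,0)=100.0000, V(2,1)=100.0000, V(2,2)=0.0000
(1,0): S=145.3400. Δ = (V_up−V_dn)/(S_up−S_dn) = (100.0000−100.0000)/(190.3954−124.9924) = 0.0000. V = [p*·100.0000 + (1−p*)·100.0000]/1.04 = 96.1538. B = V − Δ·S = 96.1538.
(1,1): S=221.3900. Δ = (V_up−V_dn)/(S_up−S_dn) = (0.0000−100.0000)/(290.0209−190.3954) = -1.0038. V = [p*·0.0000 + (1−p*)·100.0000]/1.04 = 57.6923. B = V − Δ·S = 279.9145.
(0,0): S=169.0000. Δ = (V_up−V_dn)/(S_up−S_dn) = (57.6923−96.1538)/(221.3900−145.3400) = -0.5057. V = [p*·57.6923 + (1−p*)·96.1538]/1.04 = 77.6627. B = V − Δ·S = 163.1328.
Root portfolio cost Δ·169+B reproduces V0=77.6627.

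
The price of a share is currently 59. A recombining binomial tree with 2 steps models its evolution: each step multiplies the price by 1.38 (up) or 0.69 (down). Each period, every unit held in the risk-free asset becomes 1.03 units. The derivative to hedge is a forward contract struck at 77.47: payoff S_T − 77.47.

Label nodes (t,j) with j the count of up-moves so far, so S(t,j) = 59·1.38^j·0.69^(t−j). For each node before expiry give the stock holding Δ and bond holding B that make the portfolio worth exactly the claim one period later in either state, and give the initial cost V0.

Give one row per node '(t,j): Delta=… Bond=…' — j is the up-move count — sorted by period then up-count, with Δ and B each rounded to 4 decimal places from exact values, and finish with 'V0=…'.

Risk-neutral probability p* = (R−d)/(u−d) = (1.03−0.69)/(1.38−0.69) = 0.4928.
At expiry t=2: V(2,0)=-49.3801, V(2,1)=-21.2902, V(2,2)=34.8896
  t=1,j=0: stock 40.7100 → up 56.1798 (V=-21.2902), down 28.0899 (V=-49.3801). Price -34.5036; hedge Δ=1.0000, bond B=-75.2136.
  t=1,j=1: stock 81.4200 → up 112.3596 (V=34.8896), down 56.1798 (V=-21.2902). Price 6.2064; hedge Δ=1.0000, bond B=-75.2136.
  t=0,j=0: stock 59.0000 → up 81.4200 (V=6.2064), down 40.7100 (V=-34.5036). Price -14.0229; hedge Δ=1.0000, bond B=-73.0229.
Self-financing check: at every node Δ·S+B equals the discounted successor values.

(0,0): Delta=1.0000 Bond=-73.0229
(1,0): Delta=1.0000 Bond=-75.2136
(1,1): Delta=1.0000 Bond=-75.2136
V0=-14.0229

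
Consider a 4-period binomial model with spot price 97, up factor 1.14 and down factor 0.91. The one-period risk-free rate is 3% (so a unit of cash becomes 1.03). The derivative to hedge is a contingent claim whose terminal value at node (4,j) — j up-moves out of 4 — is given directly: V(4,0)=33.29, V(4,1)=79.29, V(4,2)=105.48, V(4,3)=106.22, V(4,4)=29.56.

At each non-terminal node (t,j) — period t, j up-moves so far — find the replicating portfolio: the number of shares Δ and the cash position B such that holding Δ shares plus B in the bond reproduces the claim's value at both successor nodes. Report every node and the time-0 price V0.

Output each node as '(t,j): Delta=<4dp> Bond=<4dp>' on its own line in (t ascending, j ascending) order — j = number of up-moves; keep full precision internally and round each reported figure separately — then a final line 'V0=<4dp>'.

Risk-neutral probability p* = (R−d)/(u−d) = (1.03−0.91)/(1.14−0.91) = 0.5217.
Terminal values V(4,·): V(4,0)=33.2900, V(4,1)=79.2900, V(4,2)=105.4800, V(4,3)=106.2200, V(4,4)=29.5600
(3,0): S=73.0964. Δ = (V_up−V_dn)/(S_up−S_dn) = (79.2900−33.2900)/(83.3299−66.5177) = 2.7361. V = [p*·79.2900 + (1−p*)·33.2900]/1.03 = 55.6214. B = V − Δ·S = -144.3786.
(3,1): S=91.5713. Δ = (V_up−V_dn)/(S_up−S_dn) = (105.4800−79.2900)/(104.3913−83.3299) = 1.2435. V = [p*·105.4800 + (1−p*)·79.2900]/1.03 = 90.2469. B = V − Δ·S = -23.6226.
(3,2): S=114.7157. Δ = (V_up−V_dn)/(S_up−S_dn) = (106.2200−105.4800)/(130.7759−104.3913) = 0.0280. V = [p*·106.2200 + (1−p*)·105.4800]/1.03 = 102.7826. B = V − Δ·S = 99.5652.
(3,3): S=143.7098. Δ = (V_up−V_dn)/(S_up−S_dn) = (29.5600−106.2200)/(163.8291−130.7759) = -2.3193. V = [p*·29.5600 + (1−p*)·106.2200]/1.03 = 64.2946. B = V − Δ·S = 397.5990.
(2,0): S=80.3257. Δ = (V_up−V_dn)/(S_up−S_dn) = (90.2469−55.6214)/(91.5713−73.0964) = 1.8742. V = [p*·90.2469 + (1−p*)·55.6214]/1.03 = 71.5407. B = V − Δ·S = -79.0053.
(2,1): S=100.6278. Δ = (V_up−V_dn)/(S_up−S_dn) = (102.7826−90.2469)/(114.7157−91.5713) = 0.5416. V = [p*·102.7826 + (1−p*)·90.2469]/1.03 = 93.9682. B = V − Δ·S = 39.4653.
(2,2): S=126.0612. Δ = (V_up−V_dn)/(S_up−S_dn) = (64.2946−102.7826)/(143.7098−114.7157) = -1.3274. V = [p*·64.2946 + (1−p*)·102.7826]/1.03 = 80.2931. B = V − Δ·S = 247.6321.
(1,0): S=88.2700. Δ = (V_up−V_dn)/(S_up−S_dn) = (93.9682−71.5407)/(100.6278−80.3257) = 1.1047. V = [p*·93.9682 + (1−p*)·71.5407]/1.03 = 80.8175. B = V − Δ·S = -16.6937.
(1,1): S=110.5800. Δ = (V_up−V_dn)/(S_up−S_dn) = (80.2931−93.9682)/(126.0612−100.6278) = -0.5377. V = [p*·80.2931 + (1−p*)·93.9682]/1.03 = 84.3043. B = V − Δ·S = 143.7613.
(0,0): S=97.0000. Δ = (V_up−V_dn)/(S_up−S_dn) = (84.3043−80.8175)/(110.5800−88.2700) = 0.1563. V = [p*·84.3043 + (1−p*)·80.8175]/1.03 = 80.2298. B = V − Δ·S = 65.0698.
Check: Δ(0,0)·S0 + B(0,0) = 80.2298 = V0.

(0,0): Delta=0.1563 Bond=65.0698
(1,0): Delta=1.1047 Bond=-16.6937
(1,1): Delta=-0.5377 Bond=143.7613
(2,0): Delta=1.8742 Bond=-79.0053
(2,1): Delta=0.5416 Bond=39.4653
(2,2): Delta=-1.3274 Bond=247.6321
(3,0): Delta=2.7361 Bond=-144.3786
(3,1): Delta=1.2435 Bond=-23.6226
(3,2): Delta=0.0280 Bond=99.5652
(3,3): Delta=-2.3193 Bond=397.5990
V0=80.2298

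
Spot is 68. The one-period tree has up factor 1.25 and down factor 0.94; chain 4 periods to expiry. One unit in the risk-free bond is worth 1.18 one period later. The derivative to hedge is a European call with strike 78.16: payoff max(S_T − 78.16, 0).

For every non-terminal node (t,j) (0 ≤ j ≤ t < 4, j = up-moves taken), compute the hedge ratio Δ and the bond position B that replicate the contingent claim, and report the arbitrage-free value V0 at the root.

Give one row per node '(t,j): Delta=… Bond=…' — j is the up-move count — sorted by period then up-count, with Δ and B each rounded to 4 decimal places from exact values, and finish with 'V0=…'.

Risk-neutral probability p* = (R−d)/(u−d) = (1.18−0.94)/(1.25−0.94) = 0.7742.
Payoff layer (t=4): V(4,0)=0.0000, V(4,1)=0.0000, V(4,2)=15.7225, V(4,3)=46.6838, V(4,4)=87.8556
Node (3,0) S=56.4797: V=(p*·0.0000+(1−p*)·0.0000)/1.18=0.0000; Δ=(0.0000−0.0000)/(70.5996−53.0909)=0.0000; B=V−Δ·S=0.0000
Node (3,1) S=75.1060: V=(p*·15.7225+(1−p*)·0.0000)/1.18=10.3155; Δ=(15.7225−0.0000)/(93.8825−70.5996)=0.6753; B=V−Δ·S=-40.4023
Node (3,2) S=99.8750: V=(p*·46.6838+(1−p*)·15.7225)/1.18=33.6377; Δ=(46.6838−15.7225)/(124.8438−93.8825)=1.0000; B=V−Δ·S=-66.2373
Node (3,3) S=132.8125: V=(p*·87.8556+(1−p*)·46.6838)/1.18=66.5752; Δ=(87.8556−46.6838)/(166.0156−124.8438)=1.0000; B=V−Δ·S=-66.2373
Node (2,0) S=60.0848: V=(p*·10.3155+(1−p*)·0.0000)/1.18=6.7679; Δ=(10.3155−0.0000)/(75.1060−56.4797)=0.5538; B=V−Δ·S=-26.5078
Node (2,1) S=79.9000: V=(p*·33.6377+(1−p*)·10.3155)/1.18=24.0436; Δ=(33.6377−10.3155)/(99.8750−75.1060)=0.9416; B=V−Δ·S=-51.1895
Node (2,2) S=106.2500: V=(p*·66.5752+(1−p*)·33.6377)/1.18=50.1167; Δ=(66.5752−33.6377)/(132.8125−99.8750)=1.0000; B=V−Δ·S=-56.1333
Node (1,0) S=63.9200: V=(p*·24.0436+(1−p*)·6.7679)/1.18=17.0700; Δ=(24.0436−6.7679)/(79.9000−60.0848)=0.8718; B=V−Δ·S=-38.6578
Node (1,1) S=85.0000: V=(p*·50.1167+(1−p*)·24.0436)/1.18=37.4824; Δ=(50.1167−24.0436)/(106.2500−79.9000)=0.9895; B=V−Δ·S=-46.6245
Node (0,0) S=68.0000: V=(p*·37.4824+(1−p*)·17.0700)/1.18=27.8586; Δ=(37.4824−17.0700)/(85.0000−63.9200)=0.9683; B=V−Δ·S=-37.9878
Check: Δ(0,0)·S0 + B(0,0) = 27.8586 = V0.

(0,0): Delta=0.9683 Bond=-37.9878
(1,0): Delta=0.8718 Bond=-38.6578
(1,1): Delta=0.9895 Bond=-46.6245
(2,0): Delta=0.5538 Bond=-26.5078
(2,1): Delta=0.9416 Bond=-51.1895
(2,2): Delta=1.0000 Bond=-56.1333
(3,0): Delta=0.0000 Bond=0.0000
(3,1): Delta=0.6753 Bond=-40.4023
(3,2): Delta=1.0000 Bond=-66.2373
(3,3): Delta=1.0000 Bond=-66.2373
V0=27.8586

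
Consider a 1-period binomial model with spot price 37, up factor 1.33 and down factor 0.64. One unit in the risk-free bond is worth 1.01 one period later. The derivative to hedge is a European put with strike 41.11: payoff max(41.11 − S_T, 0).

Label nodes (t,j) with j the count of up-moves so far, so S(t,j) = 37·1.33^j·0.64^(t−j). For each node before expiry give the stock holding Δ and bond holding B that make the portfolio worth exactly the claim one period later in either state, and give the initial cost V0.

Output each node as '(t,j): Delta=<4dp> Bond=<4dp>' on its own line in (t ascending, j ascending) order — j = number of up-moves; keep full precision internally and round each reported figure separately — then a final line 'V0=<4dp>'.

(0,0): Delta=-0.6827 Bond=33.2643
V0=8.0034

Under the risk-neutral measure, an up-move has probability p* = (R−d)/(u−d) = 0.5362 and values discount at R = 1.01.
Terminal values V(1,·): V(1,0)=17.4300, V(1,1)=0.0000
Node (0,0) S=37.0000: V=(p*·0.0000+(1−p*)·17.4300)/1.01=8.0034; Δ=(0.0000−17.4300)/(49.2100−23.6800)=-0.6827; B=V−Δ·S=33.2643
The time-0 hedge costs 8.0034, which is the no-arbitrage price.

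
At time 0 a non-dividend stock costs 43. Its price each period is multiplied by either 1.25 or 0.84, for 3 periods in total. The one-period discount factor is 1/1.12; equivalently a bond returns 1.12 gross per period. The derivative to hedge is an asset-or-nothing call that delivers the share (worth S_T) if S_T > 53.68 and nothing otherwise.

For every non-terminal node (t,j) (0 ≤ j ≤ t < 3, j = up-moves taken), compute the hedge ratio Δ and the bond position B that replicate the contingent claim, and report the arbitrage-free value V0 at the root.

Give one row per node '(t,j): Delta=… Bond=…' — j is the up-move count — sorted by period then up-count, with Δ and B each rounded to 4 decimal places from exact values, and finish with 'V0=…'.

(0,0): Delta=1.6861 Bond=-35.6429
(1,0): Delta=2.3238 Bond=-62.9508
(1,1): Delta=1.4872 Bond=-29.2272
(2,0): Delta=0.0000 Bond=0.0000
(2,1): Delta=3.0488 Bond=-103.2393
(2,2): Delta=1.0000 Bond=0.0000
V0=36.8614

The replicating-portfolio and risk-neutral prices coincide; use p* = (1.12−0.84)/(1.25−0.84) = 0.6829 for the latter.
At expiry t=3: V(3,0)=0.0000, V(3,1)=0.0000, V(3,2)=56.4375, V(3,3)=83.9844
(2,0): S=30.3408. Δ = (V_up−V_dn)/(S_up−S_dn) = (0.0000−0.0000)/(37.9260−25.4863) = 0.0000. V = [p*·0.0000 + (1−p*)·0.0000]/1.12 = 0.0000. B = V − Δ·S = 0.0000.
(2,1): S=45.1500. Δ = (V_up−V_dn)/(S_up−S_dn) = (56.4375−0.0000)/(56.4375−37.9260) = 3.0488. V = [p*·56.4375 + (1−p*)·0.0000]/1.12 = 34.4131. B = V − Δ·S = -103.2393.
(2,2): S=67.1875. Δ = (V_up−V_dn)/(S_up−S_dn) = (83.9844−56.4375)/(83.9844−56.4375) = 1.0000. V = [p*·83.9844 + (1−p*)·56.4375]/1.12 = 67.1875. B = V − Δ·S = 0.0000.
(1,0): S=36.1200. Δ = (V_up−V_dn)/(S_up−S_dn) = (34.4131−0.0000)/(45.1500−30.3408) = 2.3238. V = [p*·34.4131 + (1−p*)·0.0000]/1.12 = 20.9836. B = V − Δ·S = -62.9508.
(1,1): S=53.7500. Δ = (V_up−V_dn)/(S_up−S_dn) = (67.1875−34.4131)/(67.1875−45.1500) = 1.4872. V = [p*·67.1875 + (1−p*)·34.4131]/1.12 = 50.7104. B = V − Δ·S = -29.2272.
(0,0): S=43.0000. Δ = (V_up−V_dn)/(S_up−S_dn) = (50.7104−20.9836)/(53.7500−36.1200) = 1.6861. V = [p*·50.7104 + (1−p*)·20.9836]/1.12 = 36.8614. B = V − Δ·S = -35.6429.
The time-0 hedge costs 36.8614, which is the no-arbitrage price.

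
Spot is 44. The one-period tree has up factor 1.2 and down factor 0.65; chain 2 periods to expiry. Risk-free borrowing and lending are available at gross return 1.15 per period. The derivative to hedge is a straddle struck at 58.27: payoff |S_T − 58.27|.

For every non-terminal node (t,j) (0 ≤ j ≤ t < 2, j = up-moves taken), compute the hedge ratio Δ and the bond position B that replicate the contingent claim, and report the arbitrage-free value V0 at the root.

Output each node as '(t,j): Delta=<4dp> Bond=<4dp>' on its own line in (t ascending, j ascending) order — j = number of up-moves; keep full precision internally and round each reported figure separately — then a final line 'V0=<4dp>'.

(0,0): Delta=-0.6675 Bond=35.7904
(1,0): Delta=-1.0000 Bond=50.6696
(1,1): Delta=-0.6494 Bond=40.2079
V0=6.4221

No-arbitrage ⇒ martingale measure with p* = (R−d)/(u−d) = 0.9091.
Terminal values V(2,·): V(2,0)=39.6800, V(2,1)=23.9500, V(2,2)=5.0900
(1,0): S=28.6000. Δ = (V_up−V_dn)/(S_up−S_dn) = (23.9500−39.6800)/(34.3200−18.5900) = -1.0000. V = [p*·23.9500 + (1−p*)·39.6800]/1.15 = 22.0696. B = V − Δ·S = 50.6696.
(1,1): S=52.8000. Δ = (V_up−V_dn)/(S_up−S_dn) = (5.0900−23.9500)/(63.3600−34.3200) = -0.6494. V = [p*·5.0900 + (1−p*)·23.9500]/1.15 = 5.9170. B = V − Δ·S = 40.2079.
(0,0): S=44.0000. Δ = (V_up−V_dn)/(S_up−S_dn) = (5.9170−22.0696)/(52.8000−28.6000) = -0.6675. V = [p*·5.9170 + (1−p*)·22.0696]/1.15 = 6.4221. B = V − Δ·S = 35.7904.
Self-financing check: at every node Δ·S+B equals the discounted successor values.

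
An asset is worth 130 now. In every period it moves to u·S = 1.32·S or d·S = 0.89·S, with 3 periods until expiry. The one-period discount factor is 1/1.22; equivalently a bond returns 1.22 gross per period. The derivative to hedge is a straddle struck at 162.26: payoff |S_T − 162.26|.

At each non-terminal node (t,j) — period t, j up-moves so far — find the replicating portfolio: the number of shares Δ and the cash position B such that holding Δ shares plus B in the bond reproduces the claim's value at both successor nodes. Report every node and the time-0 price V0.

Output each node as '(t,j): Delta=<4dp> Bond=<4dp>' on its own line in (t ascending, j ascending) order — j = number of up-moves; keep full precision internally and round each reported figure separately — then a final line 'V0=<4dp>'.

Since d<R<u, set p* = (R−d)/(u−d) = 0.7674; price each node as the discounted p*-expectation of its children.
At expiry t=3: V(3,0)=70.6140, V(3,1)=26.3356, V(3,2)=39.3357, V(3,3)=136.7358
Node (2,0) S=102.9730: V=(p*·26.3356+(1−p*)·70.6140)/1.22=30.0270; Δ=(26.3356−70.6140)/(135.9244−91.6460)=-1.0000; B=V−Δ·S=133.0000
Node (2,1) S=152.7240: V=(p*·39.3357+(1−p*)·26.3356)/1.22=29.7643; Δ=(39.3357−26.3356)/(201.5957−135.9244)=0.1980; B=V−Δ·S=-0.4684
Node (2,2) S=226.5120: V=(p*·136.7358+(1−p*)·39.3357)/1.22=93.5120; Δ=(136.7358−39.3357)/(298.9958−201.5957)=1.0000; B=V−Δ·S=-133.0000
Node (1,0) S=115.7000: V=(p*·29.7643+(1−p*)·30.0270)/1.22=24.4470; Δ=(29.7643−30.0270)/(152.7240−102.9730)=-0.0053; B=V−Δ·S=25.0580
Node (1,1) S=171.6000: V=(p*·93.5120+(1−p*)·29.7643)/1.22=64.4975; Δ=(93.5120−29.7643)/(226.5120−152.7240)=0.8639; B=V−Δ·S=-83.7530
Node (0,0) S=130.0000: V=(p*·64.4975+(1−p*)·24.4470)/1.22=45.2323; Δ=(64.4975−24.4470)/(171.6000−115.7000)=0.7165; B=V−Δ·S=-47.9083
Self-financing check: at every node Δ·S+B equals the discounted successor values.

(0,0): Delta=0.7165 Bond=-47.9083
(1,0): Delta=-0.0053 Bond=25.0580
(1,1): Delta=0.8639 Bond=-83.7530
(2,0): Delta=-1.0000 Bond=133.0000
(2,1): Delta=0.1980 Bond=-0.4684
(2,2): Delta=1.0000 Bond=-133.0000
V0=45.2323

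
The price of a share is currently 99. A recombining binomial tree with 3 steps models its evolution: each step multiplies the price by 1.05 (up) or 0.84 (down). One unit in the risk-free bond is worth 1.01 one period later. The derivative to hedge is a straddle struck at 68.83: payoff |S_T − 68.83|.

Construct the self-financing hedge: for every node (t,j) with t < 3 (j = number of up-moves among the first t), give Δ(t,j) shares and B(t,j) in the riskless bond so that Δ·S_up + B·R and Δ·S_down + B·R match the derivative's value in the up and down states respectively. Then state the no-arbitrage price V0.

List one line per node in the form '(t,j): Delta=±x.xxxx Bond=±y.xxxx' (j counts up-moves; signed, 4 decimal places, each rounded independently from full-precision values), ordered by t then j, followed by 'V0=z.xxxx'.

The replicating-portfolio and risk-neutral prices coincide; use p* = (1.01−0.84)/(1.05−0.84) = 0.8095 for the latter.
Terminal values V(3,·): V(3,0)=10.1523, V(3,1)=4.5171, V(3,2)=22.8539, V(3,3)=45.7749
(2,0): S=69.8544. Δ = (V_up−V_dn)/(S_up−S_dn) = (4.5171−10.1523)/(73.3471−58.6777) = -0.3841. V = [p*·4.5171 + (1−p*)·10.1523]/1.01 = 5.5351. B = V − Δ·S = 32.3693.
(2,1): S=87.3180. Δ = (V_up−V_dn)/(S_up−S_dn) = (22.8539−4.5171)/(91.6839−73.3471) = 1.0000. V = [p*·22.8539 + (1−p*)·4.5171]/1.01 = 19.1695. B = V − Δ·S = -68.1485.
(2,2): S=109.1475. Δ = (V_up−V_dn)/(S_up−S_dn) = (45.7749−22.8539)/(114.6049−91.6839) = 1.0000. V = [p*·45.7749 + (1−p*)·22.8539]/1.01 = 40.9990. B = V − Δ·S = -68.1485.
(1,0): S=83.1600. Δ = (V_up−V_dn)/(S_up−S_dn) = (19.1695−5.5351)/(87.3180−69.8544) = 0.7807. V = [p*·19.1695 + (1−p*)·5.5351]/1.01 = 16.4084. B = V − Δ·S = -48.5171.
(1,1): S=103.9500. Δ = (V_up−V_dn)/(S_up−S_dn) = (40.9990−19.1695)/(109.1475−87.3180) = 1.0000. V = [p*·40.9990 + (1−p*)·19.1695]/1.01 = 36.4762. B = V − Δ·S = -67.4738.
(0,0): S=99.0000. Δ = (V_up−V_dn)/(S_up−S_dn) = (36.4762−16.4084)/(103.9500−83.1600) = 0.9653. V = [p*·36.4762 + (1−p*)·16.4084]/1.01 = 32.3305. B = V − Δ·S = -63.2307.
Each (Δ,B) replicates both successor values, so the strategy is self-financing and V0 is arbitrage-free.

(0,0): Delta=0.9653 Bond=-63.2307
(1,0): Delta=0.7807 Bond=-48.5171
(1,1): Delta=1.0000 Bond=-67.4738
(2,0): Delta=-0.3841 Bond=32.3693
(2,1): Delta=1.0000 Bond=-68.1485
(2,2): Delta=1.0000 Bond=-68.1485
V0=32.3305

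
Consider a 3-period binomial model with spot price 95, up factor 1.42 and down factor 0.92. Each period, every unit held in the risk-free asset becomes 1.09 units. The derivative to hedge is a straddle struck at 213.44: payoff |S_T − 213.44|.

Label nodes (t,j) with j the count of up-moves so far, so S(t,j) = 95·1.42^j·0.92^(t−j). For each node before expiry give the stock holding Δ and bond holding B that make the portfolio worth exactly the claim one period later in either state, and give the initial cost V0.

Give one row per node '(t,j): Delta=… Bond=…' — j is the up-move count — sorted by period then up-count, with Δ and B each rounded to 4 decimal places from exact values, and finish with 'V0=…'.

Since d<R<u, set p* = (R−d)/(u−d) = 0.3400; price each node as the discounted p*-expectation of its children.
At expiry t=3: V(3,0)=139.4646, V(3,1)=99.2606, V(3,2)=37.2066, V(3,3)=58.5724
(2,0): S=80.4080. Δ = (V_up−V_dn)/(S_up−S_dn) = (99.2606−139.4646)/(114.1794−73.9754) = -1.0000. V = [p*·99.2606 + (1−p*)·139.4646]/1.09 = 115.4085. B = V − Δ·S = 195.8165.
(2,1): S=124.1080. Δ = (V_up−V_dn)/(S_up−S_dn) = (37.2066−99.2606)/(176.2334−114.1794) = -1.0000. V = [p*·37.2066 + (1−p*)·99.2606]/1.09 = 71.7085. B = V − Δ·S = 195.8165.
(2,2): S=191.5580. Δ = (V_up−V_dn)/(S_up−S_dn) = (58.5724−37.2066)/(272.0124−176.2334) = 0.2231. V = [p*·58.5724 + (1−p*)·37.2066]/1.09 = 40.7991. B = V − Δ·S = -1.9324.
(1,0): S=87.4000. Δ = (V_up−V_dn)/(S_up−S_dn) = (71.7085−115.4085)/(124.1080−80.4080) = -1.0000. V = [p*·71.7085 + (1−p*)·115.4085]/1.09 = 92.2482. B = V − Δ·S = 179.6482.
(1,1): S=134.9000. Δ = (V_up−V_dn)/(S_up−S_dn) = (40.7991−71.7085)/(191.5580−124.1080) = -0.4583. V = [p*·40.7991 + (1−p*)·71.7085]/1.09 = 56.1461. B = V − Δ·S = 117.9650.
(0,0): S=95.0000. Δ = (V_up−V_dn)/(S_up−S_dn) = (56.1461−92.2482)/(134.9000−87.4000) = -0.7600. V = [p*·56.1461 + (1−p*)·92.2482]/1.09 = 73.3702. B = V − Δ·S = 145.5742.
Check: Δ(0,0)·S0 + B(0,0) = 73.3702 = V0.

(0,0): Delta=-0.7600 Bond=145.5742
(1,0): Delta=-1.0000 Bond=179.6482
(1,1): Delta=-0.4583 Bond=117.9650
(2,0): Delta=-1.0000 Bond=195.8165
(2,1): Delta=-1.0000 Bond=195.8165
(2,2): Delta=0.2231 Bond=-1.9324
V0=73.3702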